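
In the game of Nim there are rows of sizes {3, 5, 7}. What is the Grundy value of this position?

1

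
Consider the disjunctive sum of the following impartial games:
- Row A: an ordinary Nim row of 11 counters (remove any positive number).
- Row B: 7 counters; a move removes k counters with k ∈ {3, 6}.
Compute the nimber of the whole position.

9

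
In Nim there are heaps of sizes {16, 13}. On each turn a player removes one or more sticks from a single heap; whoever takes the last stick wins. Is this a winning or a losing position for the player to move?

Winning position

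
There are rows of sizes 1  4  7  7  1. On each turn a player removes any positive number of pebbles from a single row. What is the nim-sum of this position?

Nim-sum: 1 ⊕ 4 ⊕ 7 ⊕ 7 ⊕ 1 = 4.

4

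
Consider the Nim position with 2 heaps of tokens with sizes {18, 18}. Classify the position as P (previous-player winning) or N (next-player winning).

Write each in binary and XOR column by column:
  10010  (18)
  10010  (18)
  -----
  00000  (0)
The nim-sum is 0, so this is a P-position: the player to move is in a losing position under optimal play.

P-position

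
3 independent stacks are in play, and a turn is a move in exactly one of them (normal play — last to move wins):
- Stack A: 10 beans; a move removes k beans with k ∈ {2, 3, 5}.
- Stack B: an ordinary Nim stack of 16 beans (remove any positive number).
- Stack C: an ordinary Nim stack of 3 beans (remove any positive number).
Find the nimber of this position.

18

For stack A, compute g(0), g(1), … with moves {2, 3, 5}:
k:     0  1  2  3  4  5  6  7  8  9 10
g(k):  0  0  1  1  2  2  3  0  0  1  1
So g(10) = 1.
Stack B is a plain Nim stack of size 16, so its Grundy value is 16.
Stack C is a plain Nim stack of size 3, so its Grundy value is 3.
By the Sprague-Grundy theorem, the Grundy value of a sum of independent games is the XOR of the component values.
Combined value = 1 ⊕ 16 ⊕ 3 = 18.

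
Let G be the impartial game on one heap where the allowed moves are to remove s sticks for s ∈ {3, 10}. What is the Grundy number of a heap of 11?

1

Grundy values for subtraction set {3, 10}:
g(0) = mex{} = 0
g(1) = mex{} = 0
g(2) = mex{} = 0
g(3) = mex{0} = 1
g(4) = mex{0} = 1
g(5) = mex{0} = 1
g(6) = mex{1} = 0
g(7) = mex{1} = 0
g(8) = mex{1} = 0
g(9) = mex{0} = 1
g(10) = mex{0} = 1
g(11) = mex{0} = 1
So g(11) = 1.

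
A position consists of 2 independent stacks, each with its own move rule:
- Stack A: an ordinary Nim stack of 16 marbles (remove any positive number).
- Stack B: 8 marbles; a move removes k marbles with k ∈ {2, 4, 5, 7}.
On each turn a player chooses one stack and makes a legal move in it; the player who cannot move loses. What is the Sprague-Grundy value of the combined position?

20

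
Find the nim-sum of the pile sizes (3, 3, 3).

Write each in binary and XOR column by column:
  11  (3)
  11  (3)
  11  (3)
  --
  11  (3)

3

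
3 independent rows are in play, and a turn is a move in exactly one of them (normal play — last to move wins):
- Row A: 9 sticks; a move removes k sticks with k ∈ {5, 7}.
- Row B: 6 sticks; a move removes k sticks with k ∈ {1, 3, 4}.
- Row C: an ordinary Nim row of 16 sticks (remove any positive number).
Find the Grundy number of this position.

Grundy values for row A (subtraction set {5, 7}):
k:     0  1  2  3  4  5  6  7  8  9
g(k):  0  0  0  0  0  1  1  1  1  1
So g(9) = 1.
For row B, compute g(0), g(1), … with moves {1, 3, 4}:
g(0) = mex{} = 0
g(1) = mex{0} = 1
g(2) = mex{1} = 0
g(3) = mex{0} = 1
g(4) = mex{0,1} = 2
g(5) = mex{0,1,2} = 3
g(6) = mex{0,1,3} = 2
So g(6) = 2.
Row C is a plain Nim row of size 16, so its Grundy value is 16.
The value of a disjunctive sum is the nim-sum of the parts.
Combined value = 1 ⊕ 2 ⊕ 16 = 19.

19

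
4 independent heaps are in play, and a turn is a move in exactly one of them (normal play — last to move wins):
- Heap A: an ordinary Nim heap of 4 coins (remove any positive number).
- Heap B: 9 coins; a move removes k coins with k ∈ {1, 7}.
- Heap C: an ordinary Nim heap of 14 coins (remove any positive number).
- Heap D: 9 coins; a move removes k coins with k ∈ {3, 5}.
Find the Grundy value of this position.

Heap A is a plain Nim heap of size 4, so its Grundy value is 4.
For heap B, compute g(0), g(1), … with moves {1, 7}:
k:     0  1  2  3  4  5  6  7  8  9
g(k):  0  1  0  1  0  1  0  1  0  1
So g(9) = 1.
Heap C is a plain Nim heap of size 14, so its Grundy value is 14.
Grundy values for heap D (subtraction set {3, 5}):
g(0) = mex{} = 0
g(1) = mex{} = 0
g(2) = mex{} = 0
g(3) = mex{0} = 1
g(4) = mex{0} = 1
g(5) = mex{0} = 1
g(6) = mex{0,1} = 2
g(7) = mex{0,1} = 2
g(8) = mex{1} = 0
g(9) = mex{1,2} = 0
So g(9) = 0.
The value of a disjunctive sum is the nim-sum of the parts.
Combined value = 4 XOR 1 XOR 14 XOR 0 = 11.

11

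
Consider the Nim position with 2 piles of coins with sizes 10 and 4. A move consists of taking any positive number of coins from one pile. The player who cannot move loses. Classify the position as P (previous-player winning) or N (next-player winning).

Compute the nim-sum pairwise:
10 ^ 4 = 14
The nim-sum is 14 ≠ 0, so this is an N-position: the player to move can win.

N-position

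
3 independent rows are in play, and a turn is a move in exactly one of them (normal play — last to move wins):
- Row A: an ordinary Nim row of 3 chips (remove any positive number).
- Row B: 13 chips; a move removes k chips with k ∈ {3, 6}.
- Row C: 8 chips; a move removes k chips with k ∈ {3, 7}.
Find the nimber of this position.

0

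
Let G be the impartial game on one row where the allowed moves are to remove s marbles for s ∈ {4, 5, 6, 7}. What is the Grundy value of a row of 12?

0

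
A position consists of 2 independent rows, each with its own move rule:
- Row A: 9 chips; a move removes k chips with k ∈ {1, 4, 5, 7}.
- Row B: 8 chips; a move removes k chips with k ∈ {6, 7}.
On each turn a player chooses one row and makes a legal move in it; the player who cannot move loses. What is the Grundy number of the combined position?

0

Grundy values for row A (subtraction set {1, 4, 5, 7}):
k:     0  1  2  3  4  5  6  7  8  9
g(k):  0  1  0  1  2  3  2  3  0  1
So g(9) = 1.
Build the Grundy sequence for row B with g(k) = mex{g(k−s) : s ∈ {6, 7}, s ≤ k}:
k:     0  1  2  3  4  5  6  7  8
g(k):  0  0  0  0  0  0  1  1  1
So g(8) = 1.
By the Sprague-Grundy theorem, the Grundy value of a sum of independent games is the XOR of the component values.
Combined value = 1 ⊕ 1 = 0.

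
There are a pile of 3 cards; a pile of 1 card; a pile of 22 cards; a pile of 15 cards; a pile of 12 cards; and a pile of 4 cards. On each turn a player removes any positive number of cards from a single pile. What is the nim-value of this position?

Nim-sum: 3 ⊕ 1 ⊕ 22 ⊕ 15 ⊕ 12 ⊕ 4 = 19.

19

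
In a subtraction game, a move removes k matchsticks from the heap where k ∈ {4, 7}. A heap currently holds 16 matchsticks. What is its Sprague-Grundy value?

1

Compute g(0), g(1), … for moves {4, 7}:
k:     0  1  2  3  4  5  6  7  8  9 10 11 12 13 14 15 16
g(k):  0  0  0  0  1  1  1  1  2  2  2  0  0  0  0  1  1
So g(16) = 1.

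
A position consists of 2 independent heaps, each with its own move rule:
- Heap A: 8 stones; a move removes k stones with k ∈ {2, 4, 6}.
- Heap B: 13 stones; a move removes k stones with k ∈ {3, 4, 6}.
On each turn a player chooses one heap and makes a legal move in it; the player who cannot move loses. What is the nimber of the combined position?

Build the Grundy sequence for heap A with g(k) = mex{g(k−s) : s ∈ {2, 4, 6}, s ≤ k}:
k:     0  1  2  3  4  5  6  7  8
g(k):  0  0  1  1  2  2  3  3  0
So g(8) = 0.
For heap B, compute g(0), g(1), … with moves {3, 4, 6}:
g(0) = mex{} = 0
g(1) = mex{} = 0
g(2) = mex{} = 0
g(3) = mex{0} = 1
g(4) = mex{0} = 1
g(5) = mex{0} = 1
g(6) = mex{0,1} = 2
g(7) = mex{0,1} = 2
g(8) = mex{0,1} = 2
g(9) = mex{1,2} = 0
g(10) = mex{1,2} = 0
g(11) = mex{1,2} = 0
g(12) = mex{0,2} = 1
g(13) = mex{0,2} = 1
So g(13) = 1.
By the Sprague-Grundy theorem, the Grundy value of a sum of independent games is the XOR of the component values.
Combined value = 0 ⊕ 1 = 1.

1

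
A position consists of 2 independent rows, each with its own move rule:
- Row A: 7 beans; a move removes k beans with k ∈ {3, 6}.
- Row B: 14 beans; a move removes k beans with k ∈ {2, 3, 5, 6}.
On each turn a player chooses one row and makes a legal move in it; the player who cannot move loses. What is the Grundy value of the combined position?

Build the Grundy sequence for row A with g(k) = mex{g(k−s) : s ∈ {3, 6}, s ≤ k}:
k:     0  1  2  3  4  5  6  7
g(k):  0  0  0  1  1  1  2  2
So g(7) = 2.
For row B, compute g(0), g(1), … with moves {2, 3, 5, 6}:
k:     0  1  2  3  4  5  6  7  8  9 10 11 12 13 14
g(k):  0  0  1  1  2  2  3  3  0  0  1  1  2  2  3
So g(14) = 3.
By the Sprague-Grundy theorem, the Grundy value of a sum of independent games is the XOR of the component values.
Combined value = 2 ⊕ 3 = 1.

1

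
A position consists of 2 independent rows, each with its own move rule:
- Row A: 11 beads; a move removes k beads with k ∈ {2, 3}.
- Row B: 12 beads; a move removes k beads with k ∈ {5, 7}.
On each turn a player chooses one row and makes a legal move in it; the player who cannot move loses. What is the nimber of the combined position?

Build the Grundy sequence for row A with g(k) = mex{g(k−s) : s ∈ {2, 3}, s ≤ k}:
k:     0  1  2  3  4  5  6  7  8  9 10 11
g(k):  0  0  1  1  2  0  0  1  1  2  0  0
So g(11) = 0.
Grundy values for row B (subtraction set {5, 7}):
g(0) = mex{} = 0
g(1) = mex{} = 0
g(2) = mex{} = 0
g(3) = mex{} = 0
g(4) = mex{} = 0
g(5) = mex{0} = 1
g(6) = mex{0} = 1
g(7) = mex{0} = 1
g(8) = mex{0} = 1
g(9) = mex{0} = 1
g(10) = mex{0,1} = 2
g(11) = mex{0,1} = 2
g(12) = mex{1} = 0
So g(12) = 0.
By the Sprague-Grundy theorem, the Grundy value of a sum of independent games is the XOR of the component values.
Combined value = 0 ⊕ 0 = 0.

0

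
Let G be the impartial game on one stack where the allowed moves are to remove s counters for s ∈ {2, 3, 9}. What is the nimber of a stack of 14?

1

Compute g(0), g(1), … for moves {2, 3, 9}:
k:     0  1  2  3  4  5  6  7  8  9 10 11 12 13 14
g(k):  0  0  1  1  2  0  0  1  1  2  2  0  0  1  1
So g(14) = 1.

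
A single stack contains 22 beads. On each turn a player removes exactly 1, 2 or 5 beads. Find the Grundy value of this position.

1

Grundy values for subtraction set {1, 2, 5}:
k:     0  1  2  3  4  5  6  7  8  9 10 11 12 13 14 15 16 17 18 19 20 21 22
g(k):  0  1  2  0  1  2  0  1  2  0  1  2  0  1  2  0  1  2  0  1  2  0  1
So g(22) = 1.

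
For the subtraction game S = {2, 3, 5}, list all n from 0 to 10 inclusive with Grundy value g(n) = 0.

0, 1, 7, 8

Grundy values for subtraction set {2, 3, 5}:
g(0) = mex{} = 0
g(1) = mex{} = 0
g(2) = mex{0} = 1
g(3) = mex{0} = 1
g(4) = mex{0,1} = 2
g(5) = mex{0,1} = 2
g(6) = mex{0,1,2} = 3
g(7) = mex{1,2} = 0
g(8) = mex{1,2,3} = 0
g(9) = mex{0,2,3} = 1
g(10) = mex{0,2} = 1
The P-positions (g = 0) in 0..10 are 0, 1, 7, 8.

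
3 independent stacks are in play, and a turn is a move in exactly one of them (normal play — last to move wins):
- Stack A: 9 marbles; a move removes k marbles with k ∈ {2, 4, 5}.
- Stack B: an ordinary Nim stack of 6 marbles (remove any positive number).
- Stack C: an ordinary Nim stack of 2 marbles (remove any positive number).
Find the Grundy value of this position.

5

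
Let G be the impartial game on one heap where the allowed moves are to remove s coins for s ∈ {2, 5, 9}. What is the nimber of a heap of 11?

0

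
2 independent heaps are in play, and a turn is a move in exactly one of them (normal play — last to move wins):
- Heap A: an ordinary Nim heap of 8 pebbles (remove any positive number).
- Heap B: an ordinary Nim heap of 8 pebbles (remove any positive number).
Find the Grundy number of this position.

0

Heap A is a plain Nim heap of size 8, so its Grundy value is 8.
Heap B is a plain Nim heap of size 8, so its Grundy value is 8.
The value of a disjunctive sum is the nim-sum of the parts.
Combined value = 8 ⊕ 8 = 0.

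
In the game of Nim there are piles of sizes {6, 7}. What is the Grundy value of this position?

1

Nim-sum: 6 ^ 7 = 1.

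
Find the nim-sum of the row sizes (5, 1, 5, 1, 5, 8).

13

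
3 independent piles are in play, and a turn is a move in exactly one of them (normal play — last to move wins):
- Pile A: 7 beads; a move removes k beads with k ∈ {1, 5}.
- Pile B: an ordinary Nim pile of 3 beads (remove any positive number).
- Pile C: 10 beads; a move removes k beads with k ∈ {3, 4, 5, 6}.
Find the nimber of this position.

Grundy values for pile A (subtraction set {1, 5}):
k:     0  1  2  3  4  5  6  7
g(k):  0  1  0  1  0  1  0  1
So g(7) = 1.
Pile B is a plain Nim pile of size 3, so its Grundy value is 3.
Grundy values for pile C (subtraction set {3, 4, 5, 6}):
k:     0  1  2  3  4  5  6  7  8  9 10
g(k):  0  0  0  1  1  1  2  2  2  0  0
So g(10) = 0.
By the Sprague-Grundy theorem, the Grundy value of a sum of independent games is the XOR of the component values.
Combined value = 1 ⊕ 3 ⊕ 0 = 2.

2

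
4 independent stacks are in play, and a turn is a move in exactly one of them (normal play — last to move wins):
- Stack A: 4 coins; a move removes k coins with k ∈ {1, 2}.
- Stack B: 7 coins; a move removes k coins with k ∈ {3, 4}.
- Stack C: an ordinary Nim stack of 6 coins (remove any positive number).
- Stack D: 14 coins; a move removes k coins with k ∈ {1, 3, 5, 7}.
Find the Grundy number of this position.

7

Build the Grundy sequence for stack A with g(k) = mex{g(k−s) : s ∈ {1, 2}, s ≤ k}:
g(0) = mex{} = 0
g(1) = mex{0} = 1
g(2) = mex{0,1} = 2
g(3) = mex{1,2} = 0
g(4) = mex{0,2} = 1
So g(4) = 1.
Build the Grundy sequence for stack B with g(k) = mex{g(k−s) : s ∈ {3, 4}, s ≤ k}:
k:     0  1  2  3  4  5  6  7
g(k):  0  0  0  1  1  1  2  0
So g(7) = 0.
Stack C is a plain Nim stack of size 6, so its Grundy value is 6.
Grundy values for stack D (subtraction set {1, 3, 5, 7}):
g(0) = mex{} = 0
g(1) = mex{0} = 1
g(2) = mex{1} = 0
g(3) = mex{0} = 1
g(4) = mex{1} = 0
g(5) = mex{0} = 1
g(6) = mex{1} = 0
g(7) = mex{0} = 1
g(8) = mex{1} = 0
g(9) = mex{0} = 1
g(10) = mex{1} = 0
g(11) = mex{0} = 1
g(12) = mex{1} = 0
g(13) = mex{0} = 1
g(14) = mex{1} = 0
So g(14) = 0.
By the Sprague-Grundy theorem, the Grundy value of a sum of independent games is the XOR of the component values.
Combined value = 1 XOR 0 XOR 6 XOR 0 = 7.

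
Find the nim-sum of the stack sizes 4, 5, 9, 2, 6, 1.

13

In binary:
  0100  (4)
  0101  (5)
  1001  (9)
  0010  (2)
  0110  (6)
  0001  (1)
  ----
  1101  (13)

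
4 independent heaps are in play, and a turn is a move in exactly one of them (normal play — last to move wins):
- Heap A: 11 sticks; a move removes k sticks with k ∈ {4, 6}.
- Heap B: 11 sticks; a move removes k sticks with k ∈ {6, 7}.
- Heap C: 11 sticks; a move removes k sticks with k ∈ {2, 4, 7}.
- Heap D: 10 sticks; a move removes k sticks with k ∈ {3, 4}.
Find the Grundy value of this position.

1

For heap A, compute g(0), g(1), … with moves {4, 6}:
g(0) = mex{} = 0
g(1) = mex{} = 0
g(2) = mex{} = 0
g(3) = mex{} = 0
g(4) = mex{0} = 1
g(5) = mex{0} = 1
g(6) = mex{0} = 1
g(7) = mex{0} = 1
g(8) = mex{0,1} = 2
g(9) = mex{0,1} = 2
g(10) = mex{1} = 0
g(11) = mex{1} = 0
So g(11) = 0.
Build the Grundy sequence for heap B with g(k) = mex{g(k−s) : s ∈ {6, 7}, s ≤ k}:
g(0) = mex{} = 0
g(1) = mex{} = 0
g(2) = mex{} = 0
g(3) = mex{} = 0
g(4) = mex{} = 0
g(5) = mex{} = 0
g(6) = mex{0} = 1
g(7) = mex{0} = 1
g(8) = mex{0} = 1
g(9) = mex{0} = 1
g(10) = mex{0} = 1
g(11) = mex{0} = 1
So g(11) = 1.
Grundy values for heap C (subtraction set {2, 4, 7}):
k:     0  1  2  3  4  5  6  7  8  9 10 11
g(k):  0  0  1  1  2  2  0  3  1  0  2  1
So g(11) = 1.
Grundy values for heap D (subtraction set {3, 4}):
g(0) = mex{} = 0
g(1) = mex{} = 0
g(2) = mex{} = 0
g(3) = mex{0} = 1
g(4) = mex{0} = 1
g(5) = mex{0} = 1
g(6) = mex{0,1} = 2
g(7) = mex{1} = 0
g(8) = mex{1} = 0
g(9) = mex{1,2} = 0
g(10) = mex{0,2} = 1
So g(10) = 1.
The value of a disjunctive sum is the nim-sum of the parts.
Combined value = 0 XOR 1 XOR 1 XOR 1 = 1.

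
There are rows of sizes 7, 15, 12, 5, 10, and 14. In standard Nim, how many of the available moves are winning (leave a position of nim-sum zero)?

Compute the nim-sum pairwise:
7 ^ 15 = 8
8 ^ 12 = 4
4 ^ 5 = 1
1 ^ 10 = 11
11 ^ 14 = 5
The overall nim-sum is X = 5. A row of size p has a winning move iff p XOR X < p (reduce it to p XOR X).
  7: 7 XOR 5 = 2 < 7 — winning move (to 2).
  15: 15 XOR 5 = 10 < 15 — winning move (to 10).
  12: 12 XOR 5 = 9 < 12 — winning move (to 9).
  5: 5 XOR 5 = 0 < 5 — winning move (to 0).
  10: 10 XOR 5 = 15 ≥ 10 — no move.
  14: 14 XOR 5 = 11 < 14 — winning move (to 11).
That gives 5 winning moves.

5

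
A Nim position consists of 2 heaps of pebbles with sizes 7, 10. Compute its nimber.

13

Compute the nim-sum pairwise:
7 ^ 10 = 13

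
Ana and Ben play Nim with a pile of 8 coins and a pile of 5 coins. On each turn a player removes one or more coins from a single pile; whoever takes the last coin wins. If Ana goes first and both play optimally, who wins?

Ana wins

Bitwise XOR of the heap sizes:
  1000  (8)
  0101  (5)
  ----
  1101  (13)
The nim-sum is 13 ≠ 0, so this is an N-position: the player to move can win; Ana has a winning move.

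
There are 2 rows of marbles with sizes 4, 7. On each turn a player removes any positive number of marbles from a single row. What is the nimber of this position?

3

Nim-sum: 4 ⊕ 7 = 3.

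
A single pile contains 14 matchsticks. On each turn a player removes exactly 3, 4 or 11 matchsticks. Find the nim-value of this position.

Compute g(0), g(1), … for moves {3, 4, 11}:
k:     0  1  2  3  4  5  6  7  8  9 10 11 12 13 14
g(k):  0  0  0  1  1  1  2  0  0  0  1  1  1  2  0
So g(14) = 0.

0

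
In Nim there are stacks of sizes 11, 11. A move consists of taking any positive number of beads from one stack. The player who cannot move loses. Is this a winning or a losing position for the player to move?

Compute the nim-sum pairwise:
11 ⊕ 11 = 0
The nim-sum is 0, so this is a P-position: the player to move is in a losing position under optimal play.

Losing position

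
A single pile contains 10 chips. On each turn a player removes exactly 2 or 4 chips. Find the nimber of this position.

2

Grundy values for subtraction set {2, 4}:
g(0) = mex{} = 0
g(1) = mex{} = 0
g(2) = mex{0} = 1
g(3) = mex{0} = 1
g(4) = mex{0,1} = 2
g(5) = mex{0,1} = 2
g(6) = mex{1,2} = 0
g(7) = mex{1,2} = 0
g(8) = mex{0,2} = 1
g(9) = mex{0,2} = 1
g(10) = mex{0,1} = 2
So g(10) = 2.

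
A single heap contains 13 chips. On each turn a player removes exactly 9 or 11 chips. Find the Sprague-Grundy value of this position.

Build the Grundy sequence with g(k) = mex{g(k−s) : s ∈ {9, 11}, s ≤ k}:
k:     0  1  2  3  4  5  6  7  8  9 10 11 12 13
g(k):  0  0  0  0  0  0  0  0  0  1  1  1  1  1
So g(13) = 1.

1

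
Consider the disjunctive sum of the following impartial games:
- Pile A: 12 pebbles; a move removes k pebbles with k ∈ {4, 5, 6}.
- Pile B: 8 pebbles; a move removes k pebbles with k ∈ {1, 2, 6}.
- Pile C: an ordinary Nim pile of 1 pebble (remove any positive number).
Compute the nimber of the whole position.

0

For pile A, compute g(0), g(1), … with moves {4, 5, 6}:
k:     0  1  2  3  4  5  6  7  8  9 10 11 12
g(k):  0  0  0  0  1  1  1  1  2  2  0  0  0
So g(12) = 0.
For pile B, compute g(0), g(1), … with moves {1, 2, 6}:
g(0) = mex{} = 0
g(1) = mex{0} = 1
g(2) = mex{0,1} = 2
g(3) = mex{1,2} = 0
g(4) = mex{0,2} = 1
g(5) = mex{0,1} = 2
g(6) = mex{0,1,2} = 3
g(7) = mex{1,2,3} = 0
g(8) = mex{0,2,3} = 1
So g(8) = 1.
Pile C is a plain Nim pile of size 1, so its Grundy value is 1.
The value of a disjunctive sum is the nim-sum of the parts.
Combined value = 0 XOR 1 XOR 1 = 0.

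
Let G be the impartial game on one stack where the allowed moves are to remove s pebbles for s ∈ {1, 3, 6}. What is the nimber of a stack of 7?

3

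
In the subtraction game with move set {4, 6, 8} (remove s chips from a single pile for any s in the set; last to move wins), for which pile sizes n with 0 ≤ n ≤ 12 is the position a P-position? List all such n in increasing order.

0, 1, 2, 3, 12

Build the Grundy sequence with g(k) = mex{g(k−s) : s ∈ {4, 6, 8}, s ≤ k}:
g(0) = mex{} = 0
g(1) = mex{} = 0
g(2) = mex{} = 0
g(3) = mex{} = 0
g(4) = mex{0} = 1
g(5) = mex{0} = 1
g(6) = mex{0} = 1
g(7) = mex{0} = 1
g(8) = mex{0,1} = 2
g(9) = mex{0,1} = 2
g(10) = mex{0,1} = 2
g(11) = mex{0,1} = 2
g(12) = mex{1,2} = 0
The P-positions (g = 0) in 0..12 are 0, 1, 2, 3, 12.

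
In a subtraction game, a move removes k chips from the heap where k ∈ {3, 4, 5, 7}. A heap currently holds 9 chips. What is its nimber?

3

Compute g(0), g(1), … for moves {3, 4, 5, 7}:
k:     0  1  2  3  4  5  6  7  8  9
g(k):  0  0  0  1  1  1  2  2  2  3
So g(9) = 3.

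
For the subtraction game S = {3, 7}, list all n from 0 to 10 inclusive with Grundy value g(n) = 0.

Grundy values for subtraction set {3, 7}:
k:     0  1  2  3  4  5  6  7  8  9 10
g(k):  0  0  0  1  1  1  0  2  2  1  0
The P-positions (g = 0) in 0..10 are 0, 1, 2, 6, 10.

0, 1, 2, 6, 10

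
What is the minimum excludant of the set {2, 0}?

1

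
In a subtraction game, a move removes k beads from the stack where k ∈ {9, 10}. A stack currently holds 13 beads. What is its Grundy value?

1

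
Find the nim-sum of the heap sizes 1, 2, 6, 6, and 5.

6

Compute the nim-sum pairwise:
1 ⊕ 2 = 3
3 ⊕ 6 = 5
5 ⊕ 6 = 3
3 ⊕ 5 = 6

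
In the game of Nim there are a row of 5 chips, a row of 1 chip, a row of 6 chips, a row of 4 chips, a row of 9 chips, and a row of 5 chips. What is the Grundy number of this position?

Nim-sum: 5 XOR 1 XOR 6 XOR 4 XOR 9 XOR 5 = 10.

10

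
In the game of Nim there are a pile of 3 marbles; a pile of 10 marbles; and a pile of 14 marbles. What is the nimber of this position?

7

Compute the nim-sum pairwise:
3 ^ 10 = 9
9 ^ 14 = 7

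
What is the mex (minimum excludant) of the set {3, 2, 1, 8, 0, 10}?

4

The values 0, 1, 2, 3 are all present; 4 is the first non-negative integer missing from the set.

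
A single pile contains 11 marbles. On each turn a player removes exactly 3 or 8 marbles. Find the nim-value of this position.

0

Grundy values for subtraction set {3, 8}:
g(0) = mex{} = 0
g(1) = mex{} = 0
g(2) = mex{} = 0
g(3) = mex{0} = 1
g(4) = mex{0} = 1
g(5) = mex{0} = 1
g(6) = mex{1} = 0
g(7) = mex{1} = 0
g(8) = mex{0,1} = 2
g(9) = mex{0} = 1
g(10) = mex{0} = 1
g(11) = mex{1,2} = 0
So g(11) = 0.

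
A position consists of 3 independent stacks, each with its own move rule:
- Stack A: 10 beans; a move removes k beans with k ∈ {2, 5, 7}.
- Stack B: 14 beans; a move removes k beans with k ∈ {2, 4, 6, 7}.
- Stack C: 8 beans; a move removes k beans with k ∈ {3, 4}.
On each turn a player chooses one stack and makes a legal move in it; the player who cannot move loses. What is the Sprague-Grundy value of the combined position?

Build the Grundy sequence for stack A with g(k) = mex{g(k−s) : s ∈ {2, 5, 7}, s ≤ k}:
g(0) = mex{} = 0
g(1) = mex{} = 0
g(2) = mex{0} = 1
g(3) = mex{0} = 1
g(4) = mex{1} = 0
g(5) = mex{0,1} = 2
g(6) = mex{0} = 1
g(7) = mex{0,1,2} = 3
g(8) = mex{0,1} = 2
g(9) = mex{0,1,3} = 2
g(10) = mex{1,2} = 0
So g(10) = 0.
For stack B, compute g(0), g(1), … with moves {2, 4, 6, 7}:
g(0) = mex{} = 0
g(1) = mex{} = 0
g(2) = mex{0} = 1
g(3) = mex{0} = 1
g(4) = mex{0,1} = 2
g(5) = mex{0,1} = 2
g(6) = mex{0,1,2} = 3
g(7) = mex{0,1,2} = 3
g(8) = mex{0,1,2,3} = 4
g(9) = mex{1,2,3} = 0
g(10) = mex{1,2,3,4} = 0
g(11) = mex{0,2,3} = 1
g(12) = mex{0,2,3,4} = 1
g(13) = mex{0,1,3} = 2
g(14) = mex{0,1,3,4} = 2
So g(14) = 2.
Build the Grundy sequence for stack C with g(k) = mex{g(k−s) : s ∈ {3, 4}, s ≤ k}:
k:     0  1  2  3  4  5  6  7  8
g(k):  0  0  0  1  1  1  2  0  0
So g(8) = 0.
By the Sprague-Grundy theorem, the Grundy value of a sum of independent games is the XOR of the component values.
Combined value = 0 XOR 2 XOR 0 = 2.

2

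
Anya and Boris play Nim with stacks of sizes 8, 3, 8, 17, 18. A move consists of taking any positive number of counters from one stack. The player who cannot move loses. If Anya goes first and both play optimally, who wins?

Boris wins

Bitwise XOR of the heap sizes:
  01000  (8)
  00011  (3)
  01000  (8)
  10001  (17)
  10010  (18)
  -----
  00000  (0)
The nim-sum is 0, so this is a P-position: the player to move is in a losing position under optimal play; Anya is about to move from it and so loses — Boris wins.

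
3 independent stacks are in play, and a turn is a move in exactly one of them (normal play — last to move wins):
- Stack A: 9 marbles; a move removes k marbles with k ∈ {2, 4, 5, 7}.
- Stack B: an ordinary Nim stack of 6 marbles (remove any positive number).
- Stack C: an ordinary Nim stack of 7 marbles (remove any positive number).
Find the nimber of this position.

Build the Grundy sequence for stack A with g(k) = mex{g(k−s) : s ∈ {2, 4, 5, 7}, s ≤ k}:
k:     0  1  2  3  4  5  6  7  8  9
g(k):  0  0  1  1  2  2  3  3  4  0
So g(9) = 0.
Stack B is a plain Nim stack of size 6, so its Grundy value is 6.
Stack C is a plain Nim stack of size 7, so its Grundy value is 7.
The value of a disjunctive sum is the nim-sum of the parts.
Combined value = 0 XOR 6 XOR 7 = 1.

1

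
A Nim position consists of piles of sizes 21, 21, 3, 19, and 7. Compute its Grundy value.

Compute the nim-sum pairwise:
21 ^ 21 = 0
0 ^ 3 = 3
3 ^ 19 = 16
16 ^ 7 = 23

23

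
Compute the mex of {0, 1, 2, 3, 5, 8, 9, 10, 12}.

4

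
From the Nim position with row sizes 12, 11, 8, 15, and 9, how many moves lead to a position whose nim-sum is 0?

5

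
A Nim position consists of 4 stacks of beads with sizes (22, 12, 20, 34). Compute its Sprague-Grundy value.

In binary:
  010110  (22)
  001100  (12)
  010100  (20)
  100010  (34)
  ------
  101100  (44)

44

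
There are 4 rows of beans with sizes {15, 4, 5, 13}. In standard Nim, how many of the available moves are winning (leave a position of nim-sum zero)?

1

Bitwise XOR of the heap sizes:
  1111  (15)
  0100  (4)
  0101  (5)
  1101  (13)
  ----
  0011  (3)
The overall nim-sum is X = 3. A row of size p has a winning move iff p XOR X < p (reduce it to p XOR X).
  15: 15 XOR 3 = 12 < 15 — winning move (to 12).
  4: 4 XOR 3 = 7 ≥ 4 — no move.
  5: 5 XOR 3 = 6 ≥ 5 — no move.
  13: 13 XOR 3 = 14 ≥ 13 — no move.
That gives 1 winning move.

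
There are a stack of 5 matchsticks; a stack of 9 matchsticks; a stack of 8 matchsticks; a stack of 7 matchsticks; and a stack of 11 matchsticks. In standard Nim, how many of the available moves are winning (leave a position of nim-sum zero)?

3

Compute the nim-sum pairwise:
5 ^ 9 = 12
12 ^ 8 = 4
4 ^ 7 = 3
3 ^ 11 = 8
The overall nim-sum is X = 8. A stack of size p has a winning move iff p XOR X < p (reduce it to p XOR X).
  5: 5 XOR 8 = 13 ≥ 5 — no move.
  9: 9 XOR 8 = 1 < 9 — winning move (to 1).
  8: 8 XOR 8 = 0 < 8 — winning move (to 0).
  7: 7 XOR 8 = 15 ≥ 7 — no move.
  11: 11 XOR 8 = 3 < 11 — winning move (to 3).
That gives 3 winning moves.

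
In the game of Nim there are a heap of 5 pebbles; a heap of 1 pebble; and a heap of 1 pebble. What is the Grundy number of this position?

Compute the nim-sum pairwise:
5 ⊕ 1 = 4
4 ⊕ 1 = 5

5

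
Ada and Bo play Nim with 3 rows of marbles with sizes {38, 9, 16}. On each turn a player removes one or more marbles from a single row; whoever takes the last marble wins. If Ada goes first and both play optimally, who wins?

Write each in binary and XOR column by column:
  100110  (38)
  001001  (9)
  010000  (16)
  ------
  111111  (63)
The nim-sum is 63 ≠ 0, so this is an N-position: the player to move can win; Ada has a winning move.

Ada wins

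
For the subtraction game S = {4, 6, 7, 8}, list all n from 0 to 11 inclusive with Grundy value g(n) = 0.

0, 1, 2, 3

Grundy values for subtraction set {4, 6, 7, 8}:
k:     0  1  2  3  4  5  6  7  8  9 10 11
g(k):  0  0  0  0  1  1  1  1  2  2  2  2
The P-positions (g = 0) in 0..11 are 0, 1, 2, 3.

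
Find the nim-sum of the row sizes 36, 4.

Bitwise XOR of the heap sizes:
  100100  (36)
  000100  (4)
  ------
  100000  (32)

32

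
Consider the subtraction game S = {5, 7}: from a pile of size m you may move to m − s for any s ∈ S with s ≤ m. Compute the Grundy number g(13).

Compute g(0), g(1), … for moves {5, 7}:
g(0) = mex{} = 0
g(1) = mex{} = 0
g(2) = mex{} = 0
g(3) = mex{} = 0
g(4) = mex{} = 0
g(5) = mex{0} = 1
g(6) = mex{0} = 1
g(7) = mex{0} = 1
g(8) = mex{0} = 1
g(9) = mex{0} = 1
g(10) = mex{0,1} = 2
g(11) = mex{0,1} = 2
g(12) = mex{1} = 0
g(13) = mex{1} = 0
So g(13) = 0.

0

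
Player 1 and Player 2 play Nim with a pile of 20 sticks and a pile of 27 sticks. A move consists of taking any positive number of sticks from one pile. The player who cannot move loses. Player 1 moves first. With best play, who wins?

Player 1 wins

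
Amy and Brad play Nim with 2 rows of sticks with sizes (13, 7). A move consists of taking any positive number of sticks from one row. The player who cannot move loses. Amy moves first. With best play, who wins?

Nim-sum: 13 ^ 7 = 10.
The nim-sum is 10 ≠ 0, so this is an N-position: the player to move can win; Amy has a winning move.

Amy wins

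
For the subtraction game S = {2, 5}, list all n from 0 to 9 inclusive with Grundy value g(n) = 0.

0, 1, 4, 7, 8

Build the Grundy sequence with g(k) = mex{g(k−s) : s ∈ {2, 5}, s ≤ k}:
g(0) = mex{} = 0
g(1) = mex{} = 0
g(2) = mex{0} = 1
g(3) = mex{0} = 1
g(4) = mex{1} = 0
g(5) = mex{0,1} = 2
g(6) = mex{0} = 1
g(7) = mex{1,2} = 0
g(8) = mex{1} = 0
g(9) = mex{0} = 1
The P-positions (g = 0) in 0..9 are 0, 1, 4, 7, 8.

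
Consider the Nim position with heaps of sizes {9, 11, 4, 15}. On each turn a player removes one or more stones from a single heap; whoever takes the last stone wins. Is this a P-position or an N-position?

N-position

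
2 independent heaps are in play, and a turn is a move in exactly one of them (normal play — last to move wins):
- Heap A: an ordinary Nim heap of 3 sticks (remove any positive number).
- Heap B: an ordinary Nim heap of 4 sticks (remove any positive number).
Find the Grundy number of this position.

7

Heap A is a plain Nim heap of size 3, so its Grundy value is 3.
Heap B is a plain Nim heap of size 4, so its Grundy value is 4.
The value of a disjunctive sum is the nim-sum of the parts.
Combined value = 3 ⊕ 4 = 7.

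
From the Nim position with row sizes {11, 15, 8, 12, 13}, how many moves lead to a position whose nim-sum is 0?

5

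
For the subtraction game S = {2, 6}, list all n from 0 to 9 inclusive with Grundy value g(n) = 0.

Compute g(0), g(1), … for moves {2, 6}:
g(0) = mex{} = 0
g(1) = mex{} = 0
g(2) = mex{0} = 1
g(3) = mex{0} = 1
g(4) = mex{1} = 0
g(5) = mex{1} = 0
g(6) = mex{0} = 1
g(7) = mex{0} = 1
g(8) = mex{1} = 0
g(9) = mex{1} = 0
The P-positions (g = 0) in 0..9 are 0, 1, 4, 5, 8, 9.

0, 1, 4, 5, 8, 9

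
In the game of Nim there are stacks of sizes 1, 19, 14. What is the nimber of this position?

28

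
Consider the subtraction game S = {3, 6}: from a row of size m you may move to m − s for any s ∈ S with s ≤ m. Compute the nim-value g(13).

1

Build the Grundy sequence with g(k) = mex{g(k−s) : s ∈ {3, 6}, s ≤ k}:
g(0) = mex{} = 0
g(1) = mex{} = 0
g(2) = mex{} = 0
g(3) = mex{0} = 1
g(4) = mex{0} = 1
g(5) = mex{0} = 1
g(6) = mex{0,1} = 2
g(7) = mex{0,1} = 2
g(8) = mex{0,1} = 2
g(9) = mex{1,2} = 0
g(10) = mex{1,2} = 0
g(11) = mex{1,2} = 0
g(12) = mex{0,2} = 1
g(13) = mex{0,2} = 1
So g(13) = 1.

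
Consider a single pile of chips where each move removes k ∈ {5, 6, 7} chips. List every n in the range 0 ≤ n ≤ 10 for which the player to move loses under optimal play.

0, 1, 2, 3, 4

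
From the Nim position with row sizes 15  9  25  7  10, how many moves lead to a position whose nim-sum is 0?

1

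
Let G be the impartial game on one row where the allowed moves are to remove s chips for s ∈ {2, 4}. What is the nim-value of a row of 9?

Compute g(0), g(1), … for moves {2, 4}:
k:     0  1  2  3  4  5  6  7  8  9
g(k):  0  0  1  1  2  2  0  0  1  1
So g(9) = 1.

1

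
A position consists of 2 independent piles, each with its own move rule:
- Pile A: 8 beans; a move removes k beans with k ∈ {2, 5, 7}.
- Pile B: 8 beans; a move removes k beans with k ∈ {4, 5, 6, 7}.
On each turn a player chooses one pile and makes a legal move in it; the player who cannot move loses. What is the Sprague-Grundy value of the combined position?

0

For pile A, compute g(0), g(1), … with moves {2, 5, 7}:
k:     0  1  2  3  4  5  6  7  8
g(k):  0  0  1  1  0  2  1  3  2
So g(8) = 2.
For pile B, compute g(0), g(1), … with moves {4, 5, 6, 7}:
k:     0  1  2  3  4  5  6  7  8
g(k):  0  0  0  0  1  1  1  1  2
So g(8) = 2.
By the Sprague-Grundy theorem, the Grundy value of a sum of independent games is the XOR of the component values.
Combined value = 2 XOR 2 = 0.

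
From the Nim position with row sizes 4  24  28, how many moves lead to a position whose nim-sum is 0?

Compute the nim-sum pairwise:
4 XOR 24 = 28
28 XOR 28 = 0
The nim-sum is already 0, so every move leaves a nonzero nim-sum — there are no winning moves.

0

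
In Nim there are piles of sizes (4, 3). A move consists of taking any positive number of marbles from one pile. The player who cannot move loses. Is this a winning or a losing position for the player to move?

Winning position

Bitwise XOR of the heap sizes:
  100  (4)
  011  (3)
  ---
  111  (7)
The nim-sum is 7 ≠ 0, so this is an N-position: the player to move can win.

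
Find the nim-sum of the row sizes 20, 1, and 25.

Compute the nim-sum pairwise:
20 ⊕ 1 = 21
21 ⊕ 25 = 12

12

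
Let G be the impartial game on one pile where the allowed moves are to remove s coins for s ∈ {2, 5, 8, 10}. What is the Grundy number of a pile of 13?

Grundy values for subtraction set {2, 5, 8, 10}:
g(0) = mex{} = 0
g(1) = mex{} = 0
g(2) = mex{0} = 1
g(3) = mex{0} = 1
g(4) = mex{1} = 0
g(5) = mex{0,1} = 2
g(6) = mex{0} = 1
g(7) = mex{1,2} = 0
g(8) = mex{0,1} = 2
g(9) = mex{0} = 1
g(10) = mex{0,1,2} = 3
g(11) = mex{0,1} = 2
g(12) = mex{0,1,3} = 2
g(13) = mex{1,2} = 0
So g(13) = 0.

0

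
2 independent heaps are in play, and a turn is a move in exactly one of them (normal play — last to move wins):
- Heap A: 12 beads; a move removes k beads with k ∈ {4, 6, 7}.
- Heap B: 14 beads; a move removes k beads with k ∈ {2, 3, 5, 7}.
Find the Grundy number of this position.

Grundy values for heap A (subtraction set {4, 6, 7}):
k:     0  1  2  3  4  5  6  7  8  9 10 11 12
g(k):  0  0  0  0  1  1  1  1  2  2  2  0  0
So g(12) = 0.
Grundy values for heap B (subtraction set {2, 3, 5, 7}):
k:     0  1  2  3  4  5  6  7  8  9 10 11 12 13 14
g(k):  0  0  1  1  2  2  3  3  4  0  0  1  1  2  2
So g(14) = 2.
The value of a disjunctive sum is the nim-sum of the parts.
Combined value = 0 ⊕ 2 = 2.

2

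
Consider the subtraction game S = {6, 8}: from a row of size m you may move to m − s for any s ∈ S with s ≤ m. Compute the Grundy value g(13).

Grundy values for subtraction set {6, 8}:
g(0) = mex{} = 0
g(1) = mex{} = 0
g(2) = mex{} = 0
g(3) = mex{} = 0
g(4) = mex{} = 0
g(5) = mex{} = 0
g(6) = mex{0} = 1
g(7) = mex{0} = 1
g(8) = mex{0} = 1
g(9) = mex{0} = 1
g(10) = mex{0} = 1
g(11) = mex{0} = 1
g(12) = mex{0,1} = 2
g(13) = mex{0,1} = 2
So g(13) = 2.

2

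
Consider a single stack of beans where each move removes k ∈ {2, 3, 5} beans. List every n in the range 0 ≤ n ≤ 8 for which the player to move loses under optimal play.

0, 1, 7, 8

Compute g(0), g(1), … for moves {2, 3, 5}:
g(0) = mex{} = 0
g(1) = mex{} = 0
g(2) = mex{0} = 1
g(3) = mex{0} = 1
g(4) = mex{0,1} = 2
g(5) = mex{0,1} = 2
g(6) = mex{0,1,2} = 3
g(7) = mex{1,2} = 0
g(8) = mex{1,2,3} = 0
The P-positions (g = 0) in 0..8 are 0, 1, 7, 8.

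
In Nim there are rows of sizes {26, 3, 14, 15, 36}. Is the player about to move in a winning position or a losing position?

Winning position

Compute the nim-sum pairwise:
26 XOR 3 = 25
25 XOR 14 = 23
23 XOR 15 = 24
24 XOR 36 = 60
The nim-sum is 60 ≠ 0, so this is an N-position: the player to move can win.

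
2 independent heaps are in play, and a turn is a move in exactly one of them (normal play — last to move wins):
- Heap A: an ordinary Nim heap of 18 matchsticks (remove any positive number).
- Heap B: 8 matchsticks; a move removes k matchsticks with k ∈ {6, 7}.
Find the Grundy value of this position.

Heap A is a plain Nim heap of size 18, so its Grundy value is 18.
Build the Grundy sequence for heap B with g(k) = mex{g(k−s) : s ∈ {6, 7}, s ≤ k}:
g(0) = mex{} = 0
g(1) = mex{} = 0
g(2) = mex{} = 0
g(3) = mex{} = 0
g(4) = mex{} = 0
g(5) = mex{} = 0
g(6) = mex{0} = 1
g(7) = mex{0} = 1
g(8) = mex{0} = 1
So g(8) = 1.
By the Sprague-Grundy theorem, the Grundy value of a sum of independent games is the XOR of the component values.
Combined value = 18 XOR 1 = 19.

19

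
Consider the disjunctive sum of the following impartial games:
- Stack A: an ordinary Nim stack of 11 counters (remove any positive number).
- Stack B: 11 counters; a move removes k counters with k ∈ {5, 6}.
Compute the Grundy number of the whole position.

11

Stack A is a plain Nim stack of size 11, so its Grundy value is 11.
Grundy values for stack B (subtraction set {5, 6}):
g(0) = mex{} = 0
g(1) = mex{} = 0
g(2) = mex{} = 0
g(3) = mex{} = 0
g(4) = mex{} = 0
g(5) = mex{0} = 1
g(6) = mex{0} = 1
g(7) = mex{0} = 1
g(8) = mex{0} = 1
g(9) = mex{0} = 1
g(10) = mex{0,1} = 2
g(11) = mex{1} = 0
So g(11) = 0.
The value of a disjunctive sum is the nim-sum of the parts.
Combined value = 11 XOR 0 = 11.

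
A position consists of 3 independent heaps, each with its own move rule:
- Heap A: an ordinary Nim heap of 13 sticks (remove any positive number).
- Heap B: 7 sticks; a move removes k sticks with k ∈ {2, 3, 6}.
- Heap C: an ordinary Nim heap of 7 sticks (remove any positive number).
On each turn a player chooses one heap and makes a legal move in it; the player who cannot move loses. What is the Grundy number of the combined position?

Heap A is a plain Nim heap of size 13, so its Grundy value is 13.
For heap B, compute g(0), g(1), … with moves {2, 3, 6}:
g(0) = mex{} = 0
g(1) = mex{} = 0
g(2) = mex{0} = 1
g(3) = mex{0} = 1
g(4) = mex{0,1} = 2
g(5) = mex{1} = 0
g(6) = mex{0,1,2} = 3
g(7) = mex{0,2} = 1
So g(7) = 1.
Heap C is a plain Nim heap of size 7, so its Grundy value is 7.
The value of a disjunctive sum is the nim-sum of the parts.
Combined value = 13 ⊕ 1 ⊕ 7 = 11.

11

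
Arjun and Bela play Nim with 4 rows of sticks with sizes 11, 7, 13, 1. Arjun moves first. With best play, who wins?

Bela wins

In binary:
  1011  (11)
  0111  (7)
  1101  (13)
  0001  (1)
  ----
  0000  (0)
The nim-sum is 0, so this is a P-position: the player to move is in a losing position under optimal play; Arjun is about to move from it and so loses — Bela wins.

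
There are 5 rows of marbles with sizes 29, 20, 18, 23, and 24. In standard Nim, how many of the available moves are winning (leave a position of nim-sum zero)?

Bitwise XOR of the heap sizes:
  11101  (29)
  10100  (20)
  10010  (18)
  10111  (23)
  11000  (24)
  -----
  10100  (20)
The overall nim-sum is X = 20. A row of size p has a winning move iff p XOR X < p (reduce it to p XOR X).
  29: 29 XOR 20 = 9 < 29 — winning move (to 9).
  20: 20 XOR 20 = 0 < 20 — winning move (to 0).
  18: 18 XOR 20 = 6 < 18 — winning move (to 6).
  23: 23 XOR 20 = 3 < 23 — winning move (to 3).
  24: 24 XOR 20 = 12 < 24 — winning move (to 12).
That gives 5 winning moves.

5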